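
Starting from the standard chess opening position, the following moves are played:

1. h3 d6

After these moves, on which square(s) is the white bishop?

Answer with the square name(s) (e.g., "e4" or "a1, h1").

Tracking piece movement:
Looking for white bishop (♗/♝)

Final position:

  a b c d e f g h
  ─────────────────
8│♜ ♞ ♝ ♛ ♚ ♝ ♞ ♜│8
7│♟ ♟ ♟ · ♟ ♟ ♟ ♟│7
6│· · · ♟ · · · ·│6
5│· · · · · · · ·│5
4│· · · · · · · ·│4
3│· · · · · · · ♙│3
2│♙ ♙ ♙ ♙ ♙ ♙ ♙ ·│2
1│♖ ♘ ♗ ♕ ♔ ♗ ♘ ♖│1
  ─────────────────
  a b c d e f g h


c1, f1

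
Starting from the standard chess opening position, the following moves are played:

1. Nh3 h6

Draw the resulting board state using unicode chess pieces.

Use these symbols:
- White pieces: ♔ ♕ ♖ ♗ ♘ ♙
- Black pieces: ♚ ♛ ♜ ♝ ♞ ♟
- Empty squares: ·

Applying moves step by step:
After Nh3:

♜ ♞ ♝ ♛ ♚ ♝ ♞ ♜
♟ ♟ ♟ ♟ ♟ ♟ ♟ ♟
· · · · · · · ·
· · · · · · · ·
· · · · · · · ·
· · · · · · · ♘
♙ ♙ ♙ ♙ ♙ ♙ ♙ ♙
♖ ♘ ♗ ♕ ♔ ♗ · ♖


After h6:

♜ ♞ ♝ ♛ ♚ ♝ ♞ ♜
♟ ♟ ♟ ♟ ♟ ♟ ♟ ·
· · · · · · · ♟
· · · · · · · ·
· · · · · · · ·
· · · · · · · ♘
♙ ♙ ♙ ♙ ♙ ♙ ♙ ♙
♖ ♘ ♗ ♕ ♔ ♗ · ♖



  a b c d e f g h
  ─────────────────
8│♜ ♞ ♝ ♛ ♚ ♝ ♞ ♜│8
7│♟ ♟ ♟ ♟ ♟ ♟ ♟ ·│7
6│· · · · · · · ♟│6
5│· · · · · · · ·│5
4│· · · · · · · ·│4
3│· · · · · · · ♘│3
2│♙ ♙ ♙ ♙ ♙ ♙ ♙ ♙│2
1│♖ ♘ ♗ ♕ ♔ ♗ · ♖│1
  ─────────────────
  a b c d e f g h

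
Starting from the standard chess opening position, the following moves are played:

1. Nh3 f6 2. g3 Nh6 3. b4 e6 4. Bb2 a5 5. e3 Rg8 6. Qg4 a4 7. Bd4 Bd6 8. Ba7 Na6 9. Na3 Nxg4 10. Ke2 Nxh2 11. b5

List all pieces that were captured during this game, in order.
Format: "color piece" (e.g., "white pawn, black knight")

Tracking captures:
  Nxg4: captured white queen
  Nxh2: captured white pawn

white queen, white pawn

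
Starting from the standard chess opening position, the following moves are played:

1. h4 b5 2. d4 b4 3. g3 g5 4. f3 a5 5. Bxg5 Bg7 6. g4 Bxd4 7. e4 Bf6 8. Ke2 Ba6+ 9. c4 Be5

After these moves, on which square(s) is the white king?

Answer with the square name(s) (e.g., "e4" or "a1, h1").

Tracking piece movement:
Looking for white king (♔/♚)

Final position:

  a b c d e f g h
  ─────────────────
8│♜ ♞ · ♛ ♚ · ♞ ♜│8
7│· · ♟ ♟ ♟ ♟ · ♟│7
6│♝ · · · · · · ·│6
5│♟ · · · ♝ · ♗ ·│5
4│· ♟ ♙ · ♙ · ♙ ♙│4
3│· · · · · ♙ · ·│3
2│♙ ♙ · · ♔ · · ·│2
1│♖ ♘ · ♕ · ♗ ♘ ♖│1
  ─────────────────
  a b c d e f g h


e2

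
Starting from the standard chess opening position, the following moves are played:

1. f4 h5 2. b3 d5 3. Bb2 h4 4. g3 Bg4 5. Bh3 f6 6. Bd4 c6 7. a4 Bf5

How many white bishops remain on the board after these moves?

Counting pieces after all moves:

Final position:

  a b c d e f g h
  ─────────────────
8│♜ ♞ · ♛ ♚ ♝ ♞ ♜│8
7│♟ ♟ · · ♟ · ♟ ·│7
6│· · ♟ · · ♟ · ·│6
5│· · · ♟ · ♝ · ·│5
4│♙ · · ♗ · ♙ · ♟│4
3│· ♙ · · · · ♙ ♗│3
2│· · ♙ ♙ ♙ · · ♙│2
1│♖ ♘ · ♕ ♔ · ♘ ♖│1
  ─────────────────
  a b c d e f g h


2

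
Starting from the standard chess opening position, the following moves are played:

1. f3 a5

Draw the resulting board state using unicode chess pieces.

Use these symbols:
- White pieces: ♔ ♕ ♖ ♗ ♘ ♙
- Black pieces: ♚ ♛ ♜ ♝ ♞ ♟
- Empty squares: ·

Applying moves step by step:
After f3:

♜ ♞ ♝ ♛ ♚ ♝ ♞ ♜
♟ ♟ ♟ ♟ ♟ ♟ ♟ ♟
· · · · · · · ·
· · · · · · · ·
· · · · · · · ·
· · · · · ♙ · ·
♙ ♙ ♙ ♙ ♙ · ♙ ♙
♖ ♘ ♗ ♕ ♔ ♗ ♘ ♖


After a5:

♜ ♞ ♝ ♛ ♚ ♝ ♞ ♜
· ♟ ♟ ♟ ♟ ♟ ♟ ♟
· · · · · · · ·
♟ · · · · · · ·
· · · · · · · ·
· · · · · ♙ · ·
♙ ♙ ♙ ♙ ♙ · ♙ ♙
♖ ♘ ♗ ♕ ♔ ♗ ♘ ♖



  a b c d e f g h
  ─────────────────
8│♜ ♞ ♝ ♛ ♚ ♝ ♞ ♜│8
7│· ♟ ♟ ♟ ♟ ♟ ♟ ♟│7
6│· · · · · · · ·│6
5│♟ · · · · · · ·│5
4│· · · · · · · ·│4
3│· · · · · ♙ · ·│3
2│♙ ♙ ♙ ♙ ♙ · ♙ ♙│2
1│♖ ♘ ♗ ♕ ♔ ♗ ♘ ♖│1
  ─────────────────
  a b c d e f g h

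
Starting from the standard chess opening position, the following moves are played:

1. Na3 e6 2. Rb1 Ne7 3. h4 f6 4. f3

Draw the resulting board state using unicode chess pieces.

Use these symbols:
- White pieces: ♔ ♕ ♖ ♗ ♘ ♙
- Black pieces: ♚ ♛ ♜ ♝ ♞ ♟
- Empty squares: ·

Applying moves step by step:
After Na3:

♜ ♞ ♝ ♛ ♚ ♝ ♞ ♜
♟ ♟ ♟ ♟ ♟ ♟ ♟ ♟
· · · · · · · ·
· · · · · · · ·
· · · · · · · ·
♘ · · · · · · ·
♙ ♙ ♙ ♙ ♙ ♙ ♙ ♙
♖ · ♗ ♕ ♔ ♗ ♘ ♖


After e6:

♜ ♞ ♝ ♛ ♚ ♝ ♞ ♜
♟ ♟ ♟ ♟ · ♟ ♟ ♟
· · · · ♟ · · ·
· · · · · · · ·
· · · · · · · ·
♘ · · · · · · ·
♙ ♙ ♙ ♙ ♙ ♙ ♙ ♙
♖ · ♗ ♕ ♔ ♗ ♘ ♖


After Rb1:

♜ ♞ ♝ ♛ ♚ ♝ ♞ ♜
♟ ♟ ♟ ♟ · ♟ ♟ ♟
· · · · ♟ · · ·
· · · · · · · ·
· · · · · · · ·
♘ · · · · · · ·
♙ ♙ ♙ ♙ ♙ ♙ ♙ ♙
· ♖ ♗ ♕ ♔ ♗ ♘ ♖


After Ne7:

♜ ♞ ♝ ♛ ♚ ♝ · ♜
♟ ♟ ♟ ♟ ♞ ♟ ♟ ♟
· · · · ♟ · · ·
· · · · · · · ·
· · · · · · · ·
♘ · · · · · · ·
♙ ♙ ♙ ♙ ♙ ♙ ♙ ♙
· ♖ ♗ ♕ ♔ ♗ ♘ ♖


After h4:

♜ ♞ ♝ ♛ ♚ ♝ · ♜
♟ ♟ ♟ ♟ ♞ ♟ ♟ ♟
· · · · ♟ · · ·
· · · · · · · ·
· · · · · · · ♙
♘ · · · · · · ·
♙ ♙ ♙ ♙ ♙ ♙ ♙ ·
· ♖ ♗ ♕ ♔ ♗ ♘ ♖


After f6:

♜ ♞ ♝ ♛ ♚ ♝ · ♜
♟ ♟ ♟ ♟ ♞ · ♟ ♟
· · · · ♟ ♟ · ·
· · · · · · · ·
· · · · · · · ♙
♘ · · · · · · ·
♙ ♙ ♙ ♙ ♙ ♙ ♙ ·
· ♖ ♗ ♕ ♔ ♗ ♘ ♖


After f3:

♜ ♞ ♝ ♛ ♚ ♝ · ♜
♟ ♟ ♟ ♟ ♞ · ♟ ♟
· · · · ♟ ♟ · ·
· · · · · · · ·
· · · · · · · ♙
♘ · · · · ♙ · ·
♙ ♙ ♙ ♙ ♙ · ♙ ·
· ♖ ♗ ♕ ♔ ♗ ♘ ♖



  a b c d e f g h
  ─────────────────
8│♜ ♞ ♝ ♛ ♚ ♝ · ♜│8
7│♟ ♟ ♟ ♟ ♞ · ♟ ♟│7
6│· · · · ♟ ♟ · ·│6
5│· · · · · · · ·│5
4│· · · · · · · ♙│4
3│♘ · · · · ♙ · ·│3
2│♙ ♙ ♙ ♙ ♙ · ♙ ·│2
1│· ♖ ♗ ♕ ♔ ♗ ♘ ♖│1
  ─────────────────
  a b c d e f g h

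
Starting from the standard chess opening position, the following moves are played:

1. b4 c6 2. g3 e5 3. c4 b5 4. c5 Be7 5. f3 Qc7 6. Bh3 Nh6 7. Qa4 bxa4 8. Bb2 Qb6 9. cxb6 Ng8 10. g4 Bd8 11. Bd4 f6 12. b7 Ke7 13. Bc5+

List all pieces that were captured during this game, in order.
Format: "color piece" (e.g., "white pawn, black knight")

Tracking captures:
  bxa4: captured white queen
  cxb6: captured black queen

white queen, black queen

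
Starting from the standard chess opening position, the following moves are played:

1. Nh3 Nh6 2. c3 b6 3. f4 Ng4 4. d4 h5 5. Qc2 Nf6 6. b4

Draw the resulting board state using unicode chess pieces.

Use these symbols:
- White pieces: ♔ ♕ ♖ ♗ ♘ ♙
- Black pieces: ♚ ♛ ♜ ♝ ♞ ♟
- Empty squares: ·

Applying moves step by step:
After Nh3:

♜ ♞ ♝ ♛ ♚ ♝ ♞ ♜
♟ ♟ ♟ ♟ ♟ ♟ ♟ ♟
· · · · · · · ·
· · · · · · · ·
· · · · · · · ·
· · · · · · · ♘
♙ ♙ ♙ ♙ ♙ ♙ ♙ ♙
♖ ♘ ♗ ♕ ♔ ♗ · ♖


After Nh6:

♜ ♞ ♝ ♛ ♚ ♝ · ♜
♟ ♟ ♟ ♟ ♟ ♟ ♟ ♟
· · · · · · · ♞
· · · · · · · ·
· · · · · · · ·
· · · · · · · ♘
♙ ♙ ♙ ♙ ♙ ♙ ♙ ♙
♖ ♘ ♗ ♕ ♔ ♗ · ♖


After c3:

♜ ♞ ♝ ♛ ♚ ♝ · ♜
♟ ♟ ♟ ♟ ♟ ♟ ♟ ♟
· · · · · · · ♞
· · · · · · · ·
· · · · · · · ·
· · ♙ · · · · ♘
♙ ♙ · ♙ ♙ ♙ ♙ ♙
♖ ♘ ♗ ♕ ♔ ♗ · ♖


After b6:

♜ ♞ ♝ ♛ ♚ ♝ · ♜
♟ · ♟ ♟ ♟ ♟ ♟ ♟
· ♟ · · · · · ♞
· · · · · · · ·
· · · · · · · ·
· · ♙ · · · · ♘
♙ ♙ · ♙ ♙ ♙ ♙ ♙
♖ ♘ ♗ ♕ ♔ ♗ · ♖


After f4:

♜ ♞ ♝ ♛ ♚ ♝ · ♜
♟ · ♟ ♟ ♟ ♟ ♟ ♟
· ♟ · · · · · ♞
· · · · · · · ·
· · · · · ♙ · ·
· · ♙ · · · · ♘
♙ ♙ · ♙ ♙ · ♙ ♙
♖ ♘ ♗ ♕ ♔ ♗ · ♖


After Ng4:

♜ ♞ ♝ ♛ ♚ ♝ · ♜
♟ · ♟ ♟ ♟ ♟ ♟ ♟
· ♟ · · · · · ·
· · · · · · · ·
· · · · · ♙ ♞ ·
· · ♙ · · · · ♘
♙ ♙ · ♙ ♙ · ♙ ♙
♖ ♘ ♗ ♕ ♔ ♗ · ♖


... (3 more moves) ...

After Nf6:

♜ ♞ ♝ ♛ ♚ ♝ · ♜
♟ · ♟ ♟ ♟ ♟ ♟ ·
· ♟ · · · ♞ · ·
· · · · · · · ♟
· · · ♙ · ♙ · ·
· · ♙ · · · · ♘
♙ ♙ ♕ · ♙ · ♙ ♙
♖ ♘ ♗ · ♔ ♗ · ♖


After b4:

♜ ♞ ♝ ♛ ♚ ♝ · ♜
♟ · ♟ ♟ ♟ ♟ ♟ ·
· ♟ · · · ♞ · ·
· · · · · · · ♟
· ♙ · ♙ · ♙ · ·
· · ♙ · · · · ♘
♙ · ♕ · ♙ · ♙ ♙
♖ ♘ ♗ · ♔ ♗ · ♖



  a b c d e f g h
  ─────────────────
8│♜ ♞ ♝ ♛ ♚ ♝ · ♜│8
7│♟ · ♟ ♟ ♟ ♟ ♟ ·│7
6│· ♟ · · · ♞ · ·│6
5│· · · · · · · ♟│5
4│· ♙ · ♙ · ♙ · ·│4
3│· · ♙ · · · · ♘│3
2│♙ · ♕ · ♙ · ♙ ♙│2
1│♖ ♘ ♗ · ♔ ♗ · ♖│1
  ─────────────────
  a b c d e f g h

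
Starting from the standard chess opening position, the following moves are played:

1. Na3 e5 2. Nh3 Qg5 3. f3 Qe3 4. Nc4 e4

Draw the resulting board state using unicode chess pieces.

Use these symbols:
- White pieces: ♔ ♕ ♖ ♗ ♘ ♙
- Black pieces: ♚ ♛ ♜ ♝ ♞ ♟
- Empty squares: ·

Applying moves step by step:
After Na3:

♜ ♞ ♝ ♛ ♚ ♝ ♞ ♜
♟ ♟ ♟ ♟ ♟ ♟ ♟ ♟
· · · · · · · ·
· · · · · · · ·
· · · · · · · ·
♘ · · · · · · ·
♙ ♙ ♙ ♙ ♙ ♙ ♙ ♙
♖ · ♗ ♕ ♔ ♗ ♘ ♖


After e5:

♜ ♞ ♝ ♛ ♚ ♝ ♞ ♜
♟ ♟ ♟ ♟ · ♟ ♟ ♟
· · · · · · · ·
· · · · ♟ · · ·
· · · · · · · ·
♘ · · · · · · ·
♙ ♙ ♙ ♙ ♙ ♙ ♙ ♙
♖ · ♗ ♕ ♔ ♗ ♘ ♖


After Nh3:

♜ ♞ ♝ ♛ ♚ ♝ ♞ ♜
♟ ♟ ♟ ♟ · ♟ ♟ ♟
· · · · · · · ·
· · · · ♟ · · ·
· · · · · · · ·
♘ · · · · · · ♘
♙ ♙ ♙ ♙ ♙ ♙ ♙ ♙
♖ · ♗ ♕ ♔ ♗ · ♖


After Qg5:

♜ ♞ ♝ · ♚ ♝ ♞ ♜
♟ ♟ ♟ ♟ · ♟ ♟ ♟
· · · · · · · ·
· · · · ♟ · ♛ ·
· · · · · · · ·
♘ · · · · · · ♘
♙ ♙ ♙ ♙ ♙ ♙ ♙ ♙
♖ · ♗ ♕ ♔ ♗ · ♖


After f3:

♜ ♞ ♝ · ♚ ♝ ♞ ♜
♟ ♟ ♟ ♟ · ♟ ♟ ♟
· · · · · · · ·
· · · · ♟ · ♛ ·
· · · · · · · ·
♘ · · · · ♙ · ♘
♙ ♙ ♙ ♙ ♙ · ♙ ♙
♖ · ♗ ♕ ♔ ♗ · ♖


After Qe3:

♜ ♞ ♝ · ♚ ♝ ♞ ♜
♟ ♟ ♟ ♟ · ♟ ♟ ♟
· · · · · · · ·
· · · · ♟ · · ·
· · · · · · · ·
♘ · · · ♛ ♙ · ♘
♙ ♙ ♙ ♙ ♙ · ♙ ♙
♖ · ♗ ♕ ♔ ♗ · ♖


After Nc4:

♜ ♞ ♝ · ♚ ♝ ♞ ♜
♟ ♟ ♟ ♟ · ♟ ♟ ♟
· · · · · · · ·
· · · · ♟ · · ·
· · ♘ · · · · ·
· · · · ♛ ♙ · ♘
♙ ♙ ♙ ♙ ♙ · ♙ ♙
♖ · ♗ ♕ ♔ ♗ · ♖


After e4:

♜ ♞ ♝ · ♚ ♝ ♞ ♜
♟ ♟ ♟ ♟ · ♟ ♟ ♟
· · · · · · · ·
· · · · · · · ·
· · ♘ · ♟ · · ·
· · · · ♛ ♙ · ♘
♙ ♙ ♙ ♙ ♙ · ♙ ♙
♖ · ♗ ♕ ♔ ♗ · ♖



  a b c d e f g h
  ─────────────────
8│♜ ♞ ♝ · ♚ ♝ ♞ ♜│8
7│♟ ♟ ♟ ♟ · ♟ ♟ ♟│7
6│· · · · · · · ·│6
5│· · · · · · · ·│5
4│· · ♘ · ♟ · · ·│4
3│· · · · ♛ ♙ · ♘│3
2│♙ ♙ ♙ ♙ ♙ · ♙ ♙│2
1│♖ · ♗ ♕ ♔ ♗ · ♖│1
  ─────────────────
  a b c d e f g h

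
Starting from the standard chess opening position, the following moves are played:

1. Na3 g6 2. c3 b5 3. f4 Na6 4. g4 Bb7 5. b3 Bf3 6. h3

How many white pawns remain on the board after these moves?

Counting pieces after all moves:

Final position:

  a b c d e f g h
  ─────────────────
8│♜ · · ♛ ♚ ♝ ♞ ♜│8
7│♟ · ♟ ♟ ♟ ♟ · ♟│7
6│♞ · · · · · ♟ ·│6
5│· ♟ · · · · · ·│5
4│· · · · · ♙ ♙ ·│4
3│♘ ♙ ♙ · · ♝ · ♙│3
2│♙ · · ♙ ♙ · · ·│2
1│♖ · ♗ ♕ ♔ ♗ ♘ ♖│1
  ─────────────────
  a b c d e f g h


8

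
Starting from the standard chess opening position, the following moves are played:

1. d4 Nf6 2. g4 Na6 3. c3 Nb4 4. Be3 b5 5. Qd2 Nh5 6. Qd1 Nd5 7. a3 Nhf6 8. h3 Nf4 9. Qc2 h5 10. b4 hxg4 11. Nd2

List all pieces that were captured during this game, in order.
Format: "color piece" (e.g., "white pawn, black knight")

Tracking captures:
  hxg4: captured white pawn

white pawn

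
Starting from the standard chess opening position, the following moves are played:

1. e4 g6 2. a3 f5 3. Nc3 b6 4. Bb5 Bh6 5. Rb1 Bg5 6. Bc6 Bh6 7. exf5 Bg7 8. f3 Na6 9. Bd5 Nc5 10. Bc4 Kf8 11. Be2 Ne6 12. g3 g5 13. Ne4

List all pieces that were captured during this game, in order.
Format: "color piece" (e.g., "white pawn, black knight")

Tracking captures:
  exf5: captured black pawn

black pawn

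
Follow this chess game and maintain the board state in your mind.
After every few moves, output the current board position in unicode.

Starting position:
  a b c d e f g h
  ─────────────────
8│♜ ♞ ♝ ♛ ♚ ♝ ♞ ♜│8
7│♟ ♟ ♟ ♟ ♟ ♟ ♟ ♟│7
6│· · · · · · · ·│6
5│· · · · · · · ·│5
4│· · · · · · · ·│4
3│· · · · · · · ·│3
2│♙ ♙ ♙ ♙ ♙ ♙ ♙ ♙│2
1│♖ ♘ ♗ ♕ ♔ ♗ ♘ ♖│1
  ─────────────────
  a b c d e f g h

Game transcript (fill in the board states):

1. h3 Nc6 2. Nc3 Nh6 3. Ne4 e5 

  a b c d e f g h
  ─────────────────
8│♜ · ♝ ♛ ♚ ♝ · ♜│8
7│♟ ♟ ♟ ♟ · ♟ ♟ ♟│7
6│· · ♞ · · · · ♞│6
5│· · · · ♟ · · ·│5
4│· · · · ♘ · · ·│4
3│· · · · · · · ♙│3
2│♙ ♙ ♙ ♙ ♙ ♙ ♙ ·│2
1│♖ · ♗ ♕ ♔ ♗ ♘ ♖│1
  ─────────────────
  a b c d e f g h

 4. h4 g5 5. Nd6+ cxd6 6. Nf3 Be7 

  a b c d e f g h
  ─────────────────
8│♜ · ♝ ♛ ♚ · · ♜│8
7│♟ ♟ · ♟ ♝ ♟ · ♟│7
6│· · ♞ ♟ · · · ♞│6
5│· · · · ♟ · ♟ ·│5
4│· · · · · · · ♙│4
3│· · · · · ♘ · ·│3
2│♙ ♙ ♙ ♙ ♙ ♙ ♙ ·│2
1│♖ · ♗ ♕ ♔ ♗ · ♖│1
  ─────────────────
  a b c d e f g h

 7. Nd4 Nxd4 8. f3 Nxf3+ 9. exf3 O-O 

  a b c d e f g h
  ─────────────────
8│♜ · ♝ ♛ · ♜ ♚ ·│8
7│♟ ♟ · ♟ ♝ ♟ · ♟│7
6│· · · ♟ · · · ♞│6
5│· · · · ♟ · ♟ ·│5
4│· · · · · · · ♙│4
3│· · · · · ♙ · ·│3
2│♙ ♙ ♙ ♙ · · ♙ ·│2
1│♖ · ♗ ♕ ♔ ♗ · ♖│1
  ─────────────────
  a b c d e f g h

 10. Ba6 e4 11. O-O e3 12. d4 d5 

  a b c d e f g h
  ─────────────────
8│♜ · ♝ ♛ · ♜ ♚ ·│8
7│♟ ♟ · ♟ ♝ ♟ · ♟│7
6│♗ · · · · · · ♞│6
5│· · · ♟ · · ♟ ·│5
4│· · · ♙ · · · ♙│4
3│· · · · ♟ ♙ · ·│3
2│♙ ♙ ♙ · · · ♙ ·│2
1│♖ · ♗ ♕ · ♖ ♔ ·│1
  ─────────────────
  a b c d e f g h

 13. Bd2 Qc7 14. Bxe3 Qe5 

  a b c d e f g h
  ─────────────────
8│♜ · ♝ · · ♜ ♚ ·│8
7│♟ ♟ · ♟ ♝ ♟ · ♟│7
6│♗ · · · · · · ♞│6
5│· · · ♟ ♛ · ♟ ·│5
4│· · · ♙ · · · ♙│4
3│· · · · ♗ ♙ · ·│3
2│♙ ♙ ♙ · · · ♙ ·│2
1│♖ · · ♕ · ♖ ♔ ·│1
  ─────────────────
  a b c d e f g h


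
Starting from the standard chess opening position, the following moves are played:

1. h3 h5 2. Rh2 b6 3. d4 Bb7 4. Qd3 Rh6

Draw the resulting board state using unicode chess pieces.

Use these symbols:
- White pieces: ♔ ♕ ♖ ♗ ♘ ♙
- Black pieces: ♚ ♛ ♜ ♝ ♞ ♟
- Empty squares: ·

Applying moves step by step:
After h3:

♜ ♞ ♝ ♛ ♚ ♝ ♞ ♜
♟ ♟ ♟ ♟ ♟ ♟ ♟ ♟
· · · · · · · ·
· · · · · · · ·
· · · · · · · ·
· · · · · · · ♙
♙ ♙ ♙ ♙ ♙ ♙ ♙ ·
♖ ♘ ♗ ♕ ♔ ♗ ♘ ♖


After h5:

♜ ♞ ♝ ♛ ♚ ♝ ♞ ♜
♟ ♟ ♟ ♟ ♟ ♟ ♟ ·
· · · · · · · ·
· · · · · · · ♟
· · · · · · · ·
· · · · · · · ♙
♙ ♙ ♙ ♙ ♙ ♙ ♙ ·
♖ ♘ ♗ ♕ ♔ ♗ ♘ ♖


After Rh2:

♜ ♞ ♝ ♛ ♚ ♝ ♞ ♜
♟ ♟ ♟ ♟ ♟ ♟ ♟ ·
· · · · · · · ·
· · · · · · · ♟
· · · · · · · ·
· · · · · · · ♙
♙ ♙ ♙ ♙ ♙ ♙ ♙ ♖
♖ ♘ ♗ ♕ ♔ ♗ ♘ ·


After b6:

♜ ♞ ♝ ♛ ♚ ♝ ♞ ♜
♟ · ♟ ♟ ♟ ♟ ♟ ·
· ♟ · · · · · ·
· · · · · · · ♟
· · · · · · · ·
· · · · · · · ♙
♙ ♙ ♙ ♙ ♙ ♙ ♙ ♖
♖ ♘ ♗ ♕ ♔ ♗ ♘ ·


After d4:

♜ ♞ ♝ ♛ ♚ ♝ ♞ ♜
♟ · ♟ ♟ ♟ ♟ ♟ ·
· ♟ · · · · · ·
· · · · · · · ♟
· · · ♙ · · · ·
· · · · · · · ♙
♙ ♙ ♙ · ♙ ♙ ♙ ♖
♖ ♘ ♗ ♕ ♔ ♗ ♘ ·


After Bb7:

♜ ♞ · ♛ ♚ ♝ ♞ ♜
♟ ♝ ♟ ♟ ♟ ♟ ♟ ·
· ♟ · · · · · ·
· · · · · · · ♟
· · · ♙ · · · ·
· · · · · · · ♙
♙ ♙ ♙ · ♙ ♙ ♙ ♖
♖ ♘ ♗ ♕ ♔ ♗ ♘ ·


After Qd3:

♜ ♞ · ♛ ♚ ♝ ♞ ♜
♟ ♝ ♟ ♟ ♟ ♟ ♟ ·
· ♟ · · · · · ·
· · · · · · · ♟
· · · ♙ · · · ·
· · · ♕ · · · ♙
♙ ♙ ♙ · ♙ ♙ ♙ ♖
♖ ♘ ♗ · ♔ ♗ ♘ ·


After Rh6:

♜ ♞ · ♛ ♚ ♝ ♞ ·
♟ ♝ ♟ ♟ ♟ ♟ ♟ ·
· ♟ · · · · · ♜
· · · · · · · ♟
· · · ♙ · · · ·
· · · ♕ · · · ♙
♙ ♙ ♙ · ♙ ♙ ♙ ♖
♖ ♘ ♗ · ♔ ♗ ♘ ·



  a b c d e f g h
  ─────────────────
8│♜ ♞ · ♛ ♚ ♝ ♞ ·│8
7│♟ ♝ ♟ ♟ ♟ ♟ ♟ ·│7
6│· ♟ · · · · · ♜│6
5│· · · · · · · ♟│5
4│· · · ♙ · · · ·│4
3│· · · ♕ · · · ♙│3
2│♙ ♙ ♙ · ♙ ♙ ♙ ♖│2
1│♖ ♘ ♗ · ♔ ♗ ♘ ·│1
  ─────────────────
  a b c d e f g h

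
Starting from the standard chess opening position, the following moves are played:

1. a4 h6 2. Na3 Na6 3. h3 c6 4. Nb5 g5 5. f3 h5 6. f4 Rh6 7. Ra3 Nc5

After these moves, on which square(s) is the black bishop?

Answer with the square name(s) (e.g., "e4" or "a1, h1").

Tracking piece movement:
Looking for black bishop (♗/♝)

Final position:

  a b c d e f g h
  ─────────────────
8│♜ · ♝ ♛ ♚ ♝ ♞ ·│8
7│♟ ♟ · ♟ ♟ ♟ · ·│7
6│· · ♟ · · · · ♜│6
5│· ♘ ♞ · · · ♟ ♟│5
4│♙ · · · · ♙ · ·│4
3│♖ · · · · · · ♙│3
2│· ♙ ♙ ♙ ♙ · ♙ ·│2
1│· · ♗ ♕ ♔ ♗ ♘ ♖│1
  ─────────────────
  a b c d e f g h


c8, f8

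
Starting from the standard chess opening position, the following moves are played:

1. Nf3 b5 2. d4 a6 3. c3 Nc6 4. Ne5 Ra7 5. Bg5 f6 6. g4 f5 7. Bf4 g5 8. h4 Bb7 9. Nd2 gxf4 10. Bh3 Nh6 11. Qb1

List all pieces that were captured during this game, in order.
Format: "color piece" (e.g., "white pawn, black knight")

Tracking captures:
  gxf4: captured white bishop

white bishop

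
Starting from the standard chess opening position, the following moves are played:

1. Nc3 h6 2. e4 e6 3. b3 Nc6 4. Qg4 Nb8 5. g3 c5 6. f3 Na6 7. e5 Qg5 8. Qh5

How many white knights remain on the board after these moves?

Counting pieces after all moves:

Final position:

  a b c d e f g h
  ─────────────────
8│♜ · ♝ · ♚ ♝ ♞ ♜│8
7│♟ ♟ · ♟ · ♟ ♟ ·│7
6│♞ · · · ♟ · · ♟│6
5│· · ♟ · ♙ · ♛ ♕│5
4│· · · · · · · ·│4
3│· ♙ ♘ · · ♙ ♙ ·│3
2│♙ · ♙ ♙ · · · ♙│2
1│♖ · ♗ · ♔ ♗ ♘ ♖│1
  ─────────────────
  a b c d e f g h


2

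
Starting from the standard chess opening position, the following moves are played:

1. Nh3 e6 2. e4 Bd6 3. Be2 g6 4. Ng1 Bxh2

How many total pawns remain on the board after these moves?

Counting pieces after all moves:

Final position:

  a b c d e f g h
  ─────────────────
8│♜ ♞ ♝ ♛ ♚ · ♞ ♜│8
7│♟ ♟ ♟ ♟ · ♟ · ♟│7
6│· · · · ♟ · ♟ ·│6
5│· · · · · · · ·│5
4│· · · · ♙ · · ·│4
3│· · · · · · · ·│3
2│♙ ♙ ♙ ♙ ♗ ♙ ♙ ♝│2
1│♖ ♘ ♗ ♕ ♔ · ♘ ♖│1
  ─────────────────
  a b c d e f g h


15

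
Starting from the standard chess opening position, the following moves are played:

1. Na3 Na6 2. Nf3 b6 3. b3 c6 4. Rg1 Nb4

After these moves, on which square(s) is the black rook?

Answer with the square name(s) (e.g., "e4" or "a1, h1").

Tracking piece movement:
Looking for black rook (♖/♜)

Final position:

  a b c d e f g h
  ─────────────────
8│♜ · ♝ ♛ ♚ ♝ ♞ ♜│8
7│♟ · · ♟ ♟ ♟ ♟ ♟│7
6│· ♟ ♟ · · · · ·│6
5│· · · · · · · ·│5
4│· ♞ · · · · · ·│4
3│♘ ♙ · · · ♘ · ·│3
2│♙ · ♙ ♙ ♙ ♙ ♙ ♙│2
1│♖ · ♗ ♕ ♔ ♗ ♖ ·│1
  ─────────────────
  a b c d e f g h


a8, h8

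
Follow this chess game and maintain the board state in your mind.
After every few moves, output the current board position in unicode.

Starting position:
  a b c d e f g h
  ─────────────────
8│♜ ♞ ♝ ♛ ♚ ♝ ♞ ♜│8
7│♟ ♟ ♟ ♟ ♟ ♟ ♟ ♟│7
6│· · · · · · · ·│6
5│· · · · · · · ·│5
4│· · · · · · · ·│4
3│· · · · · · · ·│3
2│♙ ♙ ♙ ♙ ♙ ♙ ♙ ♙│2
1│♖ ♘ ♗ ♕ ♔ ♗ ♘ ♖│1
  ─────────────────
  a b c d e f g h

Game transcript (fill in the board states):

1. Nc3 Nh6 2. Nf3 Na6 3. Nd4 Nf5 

  a b c d e f g h
  ─────────────────
8│♜ · ♝ ♛ ♚ ♝ · ♜│8
7│♟ ♟ ♟ ♟ ♟ ♟ ♟ ♟│7
6│♞ · · · · · · ·│6
5│· · · · · ♞ · ·│5
4│· · · ♘ · · · ·│4
3│· · ♘ · · · · ·│3
2│♙ ♙ ♙ ♙ ♙ ♙ ♙ ♙│2
1│♖ · ♗ ♕ ♔ ♗ · ♖│1
  ─────────────────
  a b c d e f g h

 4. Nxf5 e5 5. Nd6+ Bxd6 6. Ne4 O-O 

  a b c d e f g h
  ─────────────────
8│♜ · ♝ ♛ · ♜ ♚ ·│8
7│♟ ♟ ♟ ♟ · ♟ ♟ ♟│7
6│♞ · · ♝ · · · ·│6
5│· · · · ♟ · · ·│5
4│· · · · ♘ · · ·│4
3│· · · · · · · ·│3
2│♙ ♙ ♙ ♙ ♙ ♙ ♙ ♙│2
1│♖ · ♗ ♕ ♔ ♗ · ♖│1
  ─────────────────
  a b c d e f g h

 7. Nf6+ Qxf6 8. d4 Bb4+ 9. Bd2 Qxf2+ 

  a b c d e f g h
  ─────────────────
8│♜ · ♝ · · ♜ ♚ ·│8
7│♟ ♟ ♟ ♟ · ♟ ♟ ♟│7
6│♞ · · · · · · ·│6
5│· · · · ♟ · · ·│5
4│· ♝ · ♙ · · · ·│4
3│· · · · · · · ·│3
2│♙ ♙ ♙ ♗ ♙ ♛ ♙ ♙│2
1│♖ · · ♕ ♔ ♗ · ♖│1
  ─────────────────
  a b c d e f g h

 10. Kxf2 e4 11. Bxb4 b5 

  a b c d e f g h
  ─────────────────
8│♜ · ♝ · · ♜ ♚ ·│8
7│♟ · ♟ ♟ · ♟ ♟ ♟│7
6│♞ · · · · · · ·│6
5│· ♟ · · · · · ·│5
4│· ♗ · ♙ ♟ · · ·│4
3│· · · · · · · ·│3
2│♙ ♙ ♙ · ♙ ♔ ♙ ♙│2
1│♖ · · ♕ · ♗ · ♖│1
  ─────────────────
  a b c d e f g h


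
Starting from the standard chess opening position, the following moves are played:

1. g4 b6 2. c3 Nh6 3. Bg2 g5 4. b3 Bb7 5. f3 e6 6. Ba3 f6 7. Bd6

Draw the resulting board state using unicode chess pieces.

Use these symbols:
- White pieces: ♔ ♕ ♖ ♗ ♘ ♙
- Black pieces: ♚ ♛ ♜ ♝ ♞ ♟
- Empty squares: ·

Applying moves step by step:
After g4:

♜ ♞ ♝ ♛ ♚ ♝ ♞ ♜
♟ ♟ ♟ ♟ ♟ ♟ ♟ ♟
· · · · · · · ·
· · · · · · · ·
· · · · · · ♙ ·
· · · · · · · ·
♙ ♙ ♙ ♙ ♙ ♙ · ♙
♖ ♘ ♗ ♕ ♔ ♗ ♘ ♖


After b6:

♜ ♞ ♝ ♛ ♚ ♝ ♞ ♜
♟ · ♟ ♟ ♟ ♟ ♟ ♟
· ♟ · · · · · ·
· · · · · · · ·
· · · · · · ♙ ·
· · · · · · · ·
♙ ♙ ♙ ♙ ♙ ♙ · ♙
♖ ♘ ♗ ♕ ♔ ♗ ♘ ♖


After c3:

♜ ♞ ♝ ♛ ♚ ♝ ♞ ♜
♟ · ♟ ♟ ♟ ♟ ♟ ♟
· ♟ · · · · · ·
· · · · · · · ·
· · · · · · ♙ ·
· · ♙ · · · · ·
♙ ♙ · ♙ ♙ ♙ · ♙
♖ ♘ ♗ ♕ ♔ ♗ ♘ ♖


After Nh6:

♜ ♞ ♝ ♛ ♚ ♝ · ♜
♟ · ♟ ♟ ♟ ♟ ♟ ♟
· ♟ · · · · · ♞
· · · · · · · ·
· · · · · · ♙ ·
· · ♙ · · · · ·
♙ ♙ · ♙ ♙ ♙ · ♙
♖ ♘ ♗ ♕ ♔ ♗ ♘ ♖


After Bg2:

♜ ♞ ♝ ♛ ♚ ♝ · ♜
♟ · ♟ ♟ ♟ ♟ ♟ ♟
· ♟ · · · · · ♞
· · · · · · · ·
· · · · · · ♙ ·
· · ♙ · · · · ·
♙ ♙ · ♙ ♙ ♙ ♗ ♙
♖ ♘ ♗ ♕ ♔ · ♘ ♖


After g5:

♜ ♞ ♝ ♛ ♚ ♝ · ♜
♟ · ♟ ♟ ♟ ♟ · ♟
· ♟ · · · · · ♞
· · · · · · ♟ ·
· · · · · · ♙ ·
· · ♙ · · · · ·
♙ ♙ · ♙ ♙ ♙ ♗ ♙
♖ ♘ ♗ ♕ ♔ · ♘ ♖


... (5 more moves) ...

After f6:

♜ ♞ · ♛ ♚ ♝ · ♜
♟ ♝ ♟ ♟ · · · ♟
· ♟ · · ♟ ♟ · ♞
· · · · · · ♟ ·
· · · · · · ♙ ·
♗ ♙ ♙ · · ♙ · ·
♙ · · ♙ ♙ · ♗ ♙
♖ ♘ · ♕ ♔ · ♘ ♖


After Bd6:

♜ ♞ · ♛ ♚ ♝ · ♜
♟ ♝ ♟ ♟ · · · ♟
· ♟ · ♗ ♟ ♟ · ♞
· · · · · · ♟ ·
· · · · · · ♙ ·
· ♙ ♙ · · ♙ · ·
♙ · · ♙ ♙ · ♗ ♙
♖ ♘ · ♕ ♔ · ♘ ♖



  a b c d e f g h
  ─────────────────
8│♜ ♞ · ♛ ♚ ♝ · ♜│8
7│♟ ♝ ♟ ♟ · · · ♟│7
6│· ♟ · ♗ ♟ ♟ · ♞│6
5│· · · · · · ♟ ·│5
4│· · · · · · ♙ ·│4
3│· ♙ ♙ · · ♙ · ·│3
2│♙ · · ♙ ♙ · ♗ ♙│2
1│♖ ♘ · ♕ ♔ · ♘ ♖│1
  ─────────────────
  a b c d e f g h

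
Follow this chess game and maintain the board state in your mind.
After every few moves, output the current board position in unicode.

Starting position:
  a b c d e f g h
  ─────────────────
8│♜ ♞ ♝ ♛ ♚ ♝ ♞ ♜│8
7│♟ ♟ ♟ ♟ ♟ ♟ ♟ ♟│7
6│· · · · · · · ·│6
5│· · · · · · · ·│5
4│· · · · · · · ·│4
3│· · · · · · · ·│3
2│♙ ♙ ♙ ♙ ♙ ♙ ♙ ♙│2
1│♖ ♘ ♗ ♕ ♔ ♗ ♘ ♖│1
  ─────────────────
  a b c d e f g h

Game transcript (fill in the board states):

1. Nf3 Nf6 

  a b c d e f g h
  ─────────────────
8│♜ ♞ ♝ ♛ ♚ ♝ · ♜│8
7│♟ ♟ ♟ ♟ ♟ ♟ ♟ ♟│7
6│· · · · · ♞ · ·│6
5│· · · · · · · ·│5
4│· · · · · · · ·│4
3│· · · · · ♘ · ·│3
2│♙ ♙ ♙ ♙ ♙ ♙ ♙ ♙│2
1│♖ ♘ ♗ ♕ ♔ ♗ · ♖│1
  ─────────────────
  a b c d e f g h

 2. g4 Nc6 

  a b c d e f g h
  ─────────────────
8│♜ · ♝ ♛ ♚ ♝ · ♜│8
7│♟ ♟ ♟ ♟ ♟ ♟ ♟ ♟│7
6│· · ♞ · · ♞ · ·│6
5│· · · · · · · ·│5
4│· · · · · · ♙ ·│4
3│· · · · · ♘ · ·│3
2│♙ ♙ ♙ ♙ ♙ ♙ · ♙│2
1│♖ ♘ ♗ ♕ ♔ ♗ · ♖│1
  ─────────────────
  a b c d e f g h

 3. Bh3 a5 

  a b c d e f g h
  ─────────────────
8│♜ · ♝ ♛ ♚ ♝ · ♜│8
7│· ♟ ♟ ♟ ♟ ♟ ♟ ♟│7
6│· · ♞ · · ♞ · ·│6
5│♟ · · · · · · ·│5
4│· · · · · · ♙ ·│4
3│· · · · · ♘ · ♗│3
2│♙ ♙ ♙ ♙ ♙ ♙ · ♙│2
1│♖ ♘ ♗ ♕ ♔ · · ♖│1
  ─────────────────
  a b c d e f g h

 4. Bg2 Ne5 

  a b c d e f g h
  ─────────────────
8│♜ · ♝ ♛ ♚ ♝ · ♜│8
7│· ♟ ♟ ♟ ♟ ♟ ♟ ♟│7
6│· · · · · ♞ · ·│6
5│♟ · · · ♞ · · ·│5
4│· · · · · · ♙ ·│4
3│· · · · · ♘ · ·│3
2│♙ ♙ ♙ ♙ ♙ ♙ ♗ ♙│2
1│♖ ♘ ♗ ♕ ♔ · · ♖│1
  ─────────────────
  a b c d e f g h

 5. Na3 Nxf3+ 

  a b c d e f g h
  ─────────────────
8│♜ · ♝ ♛ ♚ ♝ · ♜│8
7│· ♟ ♟ ♟ ♟ ♟ ♟ ♟│7
6│· · · · · ♞ · ·│6
5│♟ · · · · · · ·│5
4│· · · · · · ♙ ·│4
3│♘ · · · · ♞ · ·│3
2│♙ ♙ ♙ ♙ ♙ ♙ ♗ ♙│2
1│♖ · ♗ ♕ ♔ · · ♖│1
  ─────────────────
  a b c d e f g h



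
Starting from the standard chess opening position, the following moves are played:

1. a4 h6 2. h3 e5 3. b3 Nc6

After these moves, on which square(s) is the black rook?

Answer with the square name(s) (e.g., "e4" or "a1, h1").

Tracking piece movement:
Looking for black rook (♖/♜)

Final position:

  a b c d e f g h
  ─────────────────
8│♜ · ♝ ♛ ♚ ♝ ♞ ♜│8
7│♟ ♟ ♟ ♟ · ♟ ♟ ·│7
6│· · ♞ · · · · ♟│6
5│· · · · ♟ · · ·│5
4│♙ · · · · · · ·│4
3│· ♙ · · · · · ♙│3
2│· · ♙ ♙ ♙ ♙ ♙ ·│2
1│♖ ♘ ♗ ♕ ♔ ♗ ♘ ♖│1
  ─────────────────
  a b c d e f g h


a8, h8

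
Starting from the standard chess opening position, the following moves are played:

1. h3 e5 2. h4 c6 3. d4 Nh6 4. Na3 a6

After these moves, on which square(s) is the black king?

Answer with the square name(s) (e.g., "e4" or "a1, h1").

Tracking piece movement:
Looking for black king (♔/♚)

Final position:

  a b c d e f g h
  ─────────────────
8│♜ ♞ ♝ ♛ ♚ ♝ · ♜│8
7│· ♟ · ♟ · ♟ ♟ ♟│7
6│♟ · ♟ · · · · ♞│6
5│· · · · ♟ · · ·│5
4│· · · ♙ · · · ♙│4
3│♘ · · · · · · ·│3
2│♙ ♙ ♙ · ♙ ♙ ♙ ·│2
1│♖ · ♗ ♕ ♔ ♗ ♘ ♖│1
  ─────────────────
  a b c d e f g h


e8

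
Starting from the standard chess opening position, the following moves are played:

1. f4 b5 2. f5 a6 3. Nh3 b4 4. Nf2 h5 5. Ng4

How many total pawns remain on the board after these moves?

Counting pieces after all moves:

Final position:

  a b c d e f g h
  ─────────────────
8│♜ ♞ ♝ ♛ ♚ ♝ ♞ ♜│8
7│· · ♟ ♟ ♟ ♟ ♟ ·│7
6│♟ · · · · · · ·│6
5│· · · · · ♙ · ♟│5
4│· ♟ · · · · ♘ ·│4
3│· · · · · · · ·│3
2│♙ ♙ ♙ ♙ ♙ · ♙ ♙│2
1│♖ ♘ ♗ ♕ ♔ ♗ · ♖│1
  ─────────────────
  a b c d e f g h


16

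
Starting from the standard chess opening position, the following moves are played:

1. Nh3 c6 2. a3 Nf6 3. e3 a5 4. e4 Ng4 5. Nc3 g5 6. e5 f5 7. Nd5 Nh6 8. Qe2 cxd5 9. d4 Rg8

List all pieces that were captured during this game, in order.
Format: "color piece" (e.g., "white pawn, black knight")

Tracking captures:
  cxd5: captured white knight

white knight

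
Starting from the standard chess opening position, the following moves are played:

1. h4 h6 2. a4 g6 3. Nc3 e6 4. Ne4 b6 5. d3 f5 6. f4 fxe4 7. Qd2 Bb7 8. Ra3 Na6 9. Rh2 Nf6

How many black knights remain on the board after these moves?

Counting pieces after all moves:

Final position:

  a b c d e f g h
  ─────────────────
8│♜ · · ♛ ♚ ♝ · ♜│8
7│♟ ♝ ♟ ♟ · · · ·│7
6│♞ ♟ · · ♟ ♞ ♟ ♟│6
5│· · · · · · · ·│5
4│♙ · · · ♟ ♙ · ♙│4
3│♖ · · ♙ · · · ·│3
2│· ♙ ♙ ♕ ♙ · ♙ ♖│2
1│· · ♗ · ♔ ♗ ♘ ·│1
  ─────────────────
  a b c d e f g h


2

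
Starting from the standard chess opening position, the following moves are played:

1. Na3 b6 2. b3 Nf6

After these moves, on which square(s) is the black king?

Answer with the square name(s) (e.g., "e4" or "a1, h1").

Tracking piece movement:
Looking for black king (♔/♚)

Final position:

  a b c d e f g h
  ─────────────────
8│♜ ♞ ♝ ♛ ♚ ♝ · ♜│8
7│♟ · ♟ ♟ ♟ ♟ ♟ ♟│7
6│· ♟ · · · ♞ · ·│6
5│· · · · · · · ·│5
4│· · · · · · · ·│4
3│♘ ♙ · · · · · ·│3
2│♙ · ♙ ♙ ♙ ♙ ♙ ♙│2
1│♖ · ♗ ♕ ♔ ♗ ♘ ♖│1
  ─────────────────
  a b c d e f g h


e8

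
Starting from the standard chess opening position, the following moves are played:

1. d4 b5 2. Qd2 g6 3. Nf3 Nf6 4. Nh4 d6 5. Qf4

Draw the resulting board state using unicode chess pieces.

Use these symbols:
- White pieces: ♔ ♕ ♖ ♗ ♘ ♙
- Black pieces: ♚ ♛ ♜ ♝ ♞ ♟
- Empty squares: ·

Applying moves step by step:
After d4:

♜ ♞ ♝ ♛ ♚ ♝ ♞ ♜
♟ ♟ ♟ ♟ ♟ ♟ ♟ ♟
· · · · · · · ·
· · · · · · · ·
· · · ♙ · · · ·
· · · · · · · ·
♙ ♙ ♙ · ♙ ♙ ♙ ♙
♖ ♘ ♗ ♕ ♔ ♗ ♘ ♖


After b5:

♜ ♞ ♝ ♛ ♚ ♝ ♞ ♜
♟ · ♟ ♟ ♟ ♟ ♟ ♟
· · · · · · · ·
· ♟ · · · · · ·
· · · ♙ · · · ·
· · · · · · · ·
♙ ♙ ♙ · ♙ ♙ ♙ ♙
♖ ♘ ♗ ♕ ♔ ♗ ♘ ♖


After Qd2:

♜ ♞ ♝ ♛ ♚ ♝ ♞ ♜
♟ · ♟ ♟ ♟ ♟ ♟ ♟
· · · · · · · ·
· ♟ · · · · · ·
· · · ♙ · · · ·
· · · · · · · ·
♙ ♙ ♙ ♕ ♙ ♙ ♙ ♙
♖ ♘ ♗ · ♔ ♗ ♘ ♖


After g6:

♜ ♞ ♝ ♛ ♚ ♝ ♞ ♜
♟ · ♟ ♟ ♟ ♟ · ♟
· · · · · · ♟ ·
· ♟ · · · · · ·
· · · ♙ · · · ·
· · · · · · · ·
♙ ♙ ♙ ♕ ♙ ♙ ♙ ♙
♖ ♘ ♗ · ♔ ♗ ♘ ♖


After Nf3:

♜ ♞ ♝ ♛ ♚ ♝ ♞ ♜
♟ · ♟ ♟ ♟ ♟ · ♟
· · · · · · ♟ ·
· ♟ · · · · · ·
· · · ♙ · · · ·
· · · · · ♘ · ·
♙ ♙ ♙ ♕ ♙ ♙ ♙ ♙
♖ ♘ ♗ · ♔ ♗ · ♖


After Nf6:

♜ ♞ ♝ ♛ ♚ ♝ · ♜
♟ · ♟ ♟ ♟ ♟ · ♟
· · · · · ♞ ♟ ·
· ♟ · · · · · ·
· · · ♙ · · · ·
· · · · · ♘ · ·
♙ ♙ ♙ ♕ ♙ ♙ ♙ ♙
♖ ♘ ♗ · ♔ ♗ · ♖


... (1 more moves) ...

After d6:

♜ ♞ ♝ ♛ ♚ ♝ · ♜
♟ · ♟ · ♟ ♟ · ♟
· · · ♟ · ♞ ♟ ·
· ♟ · · · · · ·
· · · ♙ · · · ♘
· · · · · · · ·
♙ ♙ ♙ ♕ ♙ ♙ ♙ ♙
♖ ♘ ♗ · ♔ ♗ · ♖


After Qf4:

♜ ♞ ♝ ♛ ♚ ♝ · ♜
♟ · ♟ · ♟ ♟ · ♟
· · · ♟ · ♞ ♟ ·
· ♟ · · · · · ·
· · · ♙ · ♕ · ♘
· · · · · · · ·
♙ ♙ ♙ · ♙ ♙ ♙ ♙
♖ ♘ ♗ · ♔ ♗ · ♖



  a b c d e f g h
  ─────────────────
8│♜ ♞ ♝ ♛ ♚ ♝ · ♜│8
7│♟ · ♟ · ♟ ♟ · ♟│7
6│· · · ♟ · ♞ ♟ ·│6
5│· ♟ · · · · · ·│5
4│· · · ♙ · ♕ · ♘│4
3│· · · · · · · ·│3
2│♙ ♙ ♙ · ♙ ♙ ♙ ♙│2
1│♖ ♘ ♗ · ♔ ♗ · ♖│1
  ─────────────────
  a b c d e f g h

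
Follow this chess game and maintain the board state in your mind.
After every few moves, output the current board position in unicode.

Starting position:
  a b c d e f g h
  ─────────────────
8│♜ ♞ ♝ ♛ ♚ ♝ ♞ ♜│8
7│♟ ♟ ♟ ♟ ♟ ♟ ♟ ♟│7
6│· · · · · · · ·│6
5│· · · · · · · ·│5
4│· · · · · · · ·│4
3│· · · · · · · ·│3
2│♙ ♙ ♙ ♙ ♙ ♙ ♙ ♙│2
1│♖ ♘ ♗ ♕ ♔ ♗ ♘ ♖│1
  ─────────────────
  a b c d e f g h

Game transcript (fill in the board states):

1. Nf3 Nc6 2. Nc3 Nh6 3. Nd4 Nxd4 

  a b c d e f g h
  ─────────────────
8│♜ · ♝ ♛ ♚ ♝ · ♜│8
7│♟ ♟ ♟ ♟ ♟ ♟ ♟ ♟│7
6│· · · · · · · ♞│6
5│· · · · · · · ·│5
4│· · · ♞ · · · ·│4
3│· · ♘ · · · · ·│3
2│♙ ♙ ♙ ♙ ♙ ♙ ♙ ♙│2
1│♖ · ♗ ♕ ♔ ♗ · ♖│1
  ─────────────────
  a b c d e f g h

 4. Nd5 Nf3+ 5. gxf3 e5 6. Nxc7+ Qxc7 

  a b c d e f g h
  ─────────────────
8│♜ · ♝ · ♚ ♝ · ♜│8
7│♟ ♟ ♛ ♟ · ♟ ♟ ♟│7
6│· · · · · · · ♞│6
5│· · · · ♟ · · ·│5
4│· · · · · · · ·│4
3│· · · · · ♙ · ·│3
2│♙ ♙ ♙ ♙ ♙ ♙ · ♙│2
1│♖ · ♗ ♕ ♔ ♗ · ♖│1
  ─────────────────
  a b c d e f g h

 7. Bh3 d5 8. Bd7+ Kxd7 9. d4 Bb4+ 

  a b c d e f g h
  ─────────────────
8│♜ · ♝ · · · · ♜│8
7│♟ ♟ ♛ ♚ · ♟ ♟ ♟│7
6│· · · · · · · ♞│6
5│· · · ♟ ♟ · · ·│5
4│· ♝ · ♙ · · · ·│4
3│· · · · · ♙ · ·│3
2│♙ ♙ ♙ · ♙ ♙ · ♙│2
1│♖ · ♗ ♕ ♔ · · ♖│1
  ─────────────────
  a b c d e f g h

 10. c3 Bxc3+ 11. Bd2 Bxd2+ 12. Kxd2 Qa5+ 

  a b c d e f g h
  ─────────────────
8│♜ · ♝ · · · · ♜│8
7│♟ ♟ · ♚ · ♟ ♟ ♟│7
6│· · · · · · · ♞│6
5│♛ · · ♟ ♟ · · ·│5
4│· · · ♙ · · · ·│4
3│· · · · · ♙ · ·│3
2│♙ ♙ · ♔ ♙ ♙ · ♙│2
1│♖ · · ♕ · · · ♖│1
  ─────────────────
  a b c d e f g h

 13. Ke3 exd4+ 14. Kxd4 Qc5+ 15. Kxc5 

  a b c d e f g h
  ─────────────────
8│♜ · ♝ · · · · ♜│8
7│♟ ♟ · ♚ · ♟ ♟ ♟│7
6│· · · · · · · ♞│6
5│· · ♔ ♟ · · · ·│5
4│· · · · · · · ·│4
3│· · · · · ♙ · ·│3
2│♙ ♙ · · ♙ ♙ · ♙│2
1│♖ · · ♕ · · · ♖│1
  ─────────────────
  a b c d e f g h
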